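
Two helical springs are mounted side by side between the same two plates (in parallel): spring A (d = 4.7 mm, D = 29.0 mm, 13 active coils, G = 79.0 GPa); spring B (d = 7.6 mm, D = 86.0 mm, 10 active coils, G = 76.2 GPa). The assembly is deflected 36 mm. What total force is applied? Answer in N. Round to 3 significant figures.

k_A = Gd⁴/(8D³N_a) = (79.0×10³)(4.7⁴)/(8·29.0³·13) = 15.198 N/mm
k_B = Gd⁴/(8D³N_a) = (76.2×10³)(7.6⁴)/(8·86.0³·10) = 4.996 N/mm
Parallel: k_eq = 15.198 + 4.996 = 20.194 N/mm
F = k_eq·δ = 20.194·36 = 726.99 N

727 N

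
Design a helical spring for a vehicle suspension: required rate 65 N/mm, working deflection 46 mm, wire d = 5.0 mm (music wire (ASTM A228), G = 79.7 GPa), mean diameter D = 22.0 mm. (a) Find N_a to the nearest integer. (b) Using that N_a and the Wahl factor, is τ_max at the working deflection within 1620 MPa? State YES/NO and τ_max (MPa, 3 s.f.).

N_a = Gd⁴/(8D³k) = (79.7×10³)(5.0⁴)/(8·22.0³·65) = 8.996 → N_a = 9
Actual rate k = Gd⁴/(8D³·9) = 64.974 N/mm
Working load F = kδ = 64.974·46 = 2988.8 N
C = 22.0/5.0 = 4.4000; K_W = (4C−1)/(4C−4)+0.615/C = 1.3604
τ_max = K_W·8FD/(πd³) = 1.3604·1339.5 = 1822.2 MPa
τ_max > 1620 MPa → exceeds allowable

(a) 9 coils; (b) NO, τ_max = 1820 MPa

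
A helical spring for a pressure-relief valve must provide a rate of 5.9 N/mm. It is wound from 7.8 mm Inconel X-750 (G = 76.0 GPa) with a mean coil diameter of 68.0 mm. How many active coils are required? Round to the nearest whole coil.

19

N_a = Gd⁴/(8D³k) = (76.0×10³ × 7.8⁴)/(8 × 68.0³ × 5.9)
    = 2.81314e+08 / 1.48412e+07 = 18.95 → 19 coils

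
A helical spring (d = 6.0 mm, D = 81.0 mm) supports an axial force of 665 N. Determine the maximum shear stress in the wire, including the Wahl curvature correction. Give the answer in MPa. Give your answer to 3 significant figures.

702 MPa

Spring index C = D/d = 81.0/6.0 = 13.5000
K_W = (4C−1)/(4C−4) + 0.615/C = 53.000/50.000 + 0.0456 = 1.1056
τ₀ = 8FD/(πd³) = 8·665·81.0/(π·6.0³) = 430920/678.58 = 635.03 MPa
τ_max = K·τ₀ = 1.1056 × 635.03 = 702.06 MPa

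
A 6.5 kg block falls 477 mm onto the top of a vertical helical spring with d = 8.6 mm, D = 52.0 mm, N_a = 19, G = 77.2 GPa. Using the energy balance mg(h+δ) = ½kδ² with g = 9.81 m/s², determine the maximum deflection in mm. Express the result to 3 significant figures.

k = Gd⁴/(8D³N_a) = (77.2×10³)(8.6⁴)/(8·52.0³·19) = 19.759 N/mm
W = mg = 6.5 × 9.81 = 63.765 N
½kδ² − Wδ − Wh = 0 → δ = (W + √(W² + 2kWh))/k
δ = (63.765 + √(4066 + 1.20196e+06))/19.759 = (63.765 + 1098.2)/19.759 = 58.807 mm

58.8 mm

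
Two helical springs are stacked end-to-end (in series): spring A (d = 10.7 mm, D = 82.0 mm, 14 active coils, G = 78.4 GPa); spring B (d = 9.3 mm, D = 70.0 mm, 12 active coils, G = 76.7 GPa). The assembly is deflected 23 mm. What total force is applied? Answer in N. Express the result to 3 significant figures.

k_A = Gd⁴/(8D³N_a) = (78.4×10³)(10.7⁴)/(8·82.0³·14) = 16.641 N/mm
k_B = Gd⁴/(8D³N_a) = (76.7×10³)(9.3⁴)/(8·70.0³·12) = 17.425 N/mm
Series: 1/k_eq = 1/16.641 + 1/17.425 = 0.11748; k_eq = 8.512 N/mm
F = k_eq·δ = 8.512·23 = 195.78 N

196 N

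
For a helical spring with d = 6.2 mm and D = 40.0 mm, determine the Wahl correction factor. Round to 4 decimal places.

1.2329

C = D/d = 40.0/6.2 = 6.4516
K_W = (4C−1)/(4C−4) + 0.615/C = 24.806/21.806 + 0.0953 = 1.2329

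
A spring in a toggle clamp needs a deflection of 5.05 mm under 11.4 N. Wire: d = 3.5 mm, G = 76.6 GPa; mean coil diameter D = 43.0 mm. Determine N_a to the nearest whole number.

Required rate k = F/δ = 11.4/5.05 = 2.2574 N/mm
N_a = Gd⁴/(8D³k) = (76.6×10³ × 3.5⁴)/(8 × 43.0³ × 2.2574)
    = 1.14948e+07 / 1.43585e+06 = 8.006 → 8 coils

8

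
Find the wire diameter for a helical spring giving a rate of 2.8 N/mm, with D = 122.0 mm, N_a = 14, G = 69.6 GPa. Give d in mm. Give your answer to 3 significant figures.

9.51 mm

d = (8D³N_a·k / G)^(1/4) = (8·122.0³·14·2.8 / (69.6×10³))^0.25
  = (8181.8)^0.25 = 9.5107 mm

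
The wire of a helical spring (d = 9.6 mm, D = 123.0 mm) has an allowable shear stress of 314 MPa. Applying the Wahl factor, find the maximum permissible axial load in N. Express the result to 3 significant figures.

798 N

C = D/d = 123.0/9.6 = 12.8125
K_W = (4C−1)/(4C−4) + 0.615/C = 50.250/47.250 + 0.0480 = 1.1115
τ_max = K·8FD/(πd³) → F_max = τ_allow·πd³/(8DK)
F_max = 314·π·9.6³/(8·123.0·1.1115) = 8.7276e+05/1093.7 = 797.98 N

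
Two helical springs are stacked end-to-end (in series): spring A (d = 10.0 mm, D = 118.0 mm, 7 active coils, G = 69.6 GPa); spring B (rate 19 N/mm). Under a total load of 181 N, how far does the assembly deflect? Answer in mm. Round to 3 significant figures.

33.5 mm

k_A = Gd⁴/(8D³N_a) = (69.6×10³)(10.0⁴)/(8·118.0³·7) = 7.5644 N/mm
Series: 1/k_eq = 1/7.5644 + 1/19 = 0.18483; k_eq = 5.4104 N/mm
δ = F/k_eq = 181/5.4104 = 33.454 mm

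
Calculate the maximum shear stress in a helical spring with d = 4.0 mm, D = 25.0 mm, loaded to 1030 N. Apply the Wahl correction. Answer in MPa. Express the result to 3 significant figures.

Spring index C = D/d = 25.0/4.0 = 6.2500
K_W = (4C−1)/(4C−4) + 0.615/C = 24.000/21.000 + 0.0984 = 1.2413
τ₀ = 8FD/(πd³) = 8·1030·25.0/(π·4.0³) = 206000/201.06 = 1024.6 MPa
τ_max = K·τ₀ = 1.2413 × 1024.6 = 1271.7 MPa

1270 MPa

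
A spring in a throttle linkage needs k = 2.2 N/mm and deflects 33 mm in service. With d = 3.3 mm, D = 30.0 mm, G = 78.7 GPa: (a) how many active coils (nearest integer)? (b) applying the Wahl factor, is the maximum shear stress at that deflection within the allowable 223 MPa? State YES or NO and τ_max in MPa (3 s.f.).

N_a = Gd⁴/(8D³k) = (78.7×10³)(3.3⁴)/(8·30.0³·2.2) = 19.64 → N_a = 20
Actual rate k = Gd⁴/(8D³·20) = 2.1605 N/mm
Working load F = kδ = 2.1605·33 = 71.295 N
C = 30.0/3.3 = 9.0909; K_W = (4C−1)/(4C−4)+0.615/C = 1.1603
τ_max = K_W·8FD/(πd³) = 1.1603·151.56 = 175.86 MPa
τ_max ≤ 223 MPa → acceptable

(a) 20 coils; (b) YES, τ_max = 176 MPa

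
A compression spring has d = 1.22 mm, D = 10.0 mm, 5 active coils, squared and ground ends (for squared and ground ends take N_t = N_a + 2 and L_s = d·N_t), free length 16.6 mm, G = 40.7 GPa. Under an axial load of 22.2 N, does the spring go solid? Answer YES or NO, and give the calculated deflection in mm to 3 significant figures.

k = Gd⁴/(8D³N_a) = (40.7×10³)(1.22⁴)/(8·10.0³·5) = 2.2541 N/mm
N_t = 7; L_s = 1.22·7 = 8.54 mm; δ_solid = L₀ − L_s = 16.6 − 8.54 = 8.06 mm
δ = F/k = 22.2/2.2541 = 9.8487 mm
δ ≥ δ_solid → spring goes solid

YES, δ = 9.85 mm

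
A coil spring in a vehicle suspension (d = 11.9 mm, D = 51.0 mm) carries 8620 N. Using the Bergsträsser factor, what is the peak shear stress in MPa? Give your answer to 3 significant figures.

899 MPa

Spring index C = D/d = 51.0/11.9 = 4.2857
K_B = (4C+2)/(4C−3) = 19.143/14.143 = 1.3535
τ₀ = 8FD/(πd³) = 8·8620·51.0/(π·11.9³) = 3.51696e+06/5294.1 = 664.32 MPa
τ_max = K·τ₀ = 1.3535 × 664.32 = 899.18 MPa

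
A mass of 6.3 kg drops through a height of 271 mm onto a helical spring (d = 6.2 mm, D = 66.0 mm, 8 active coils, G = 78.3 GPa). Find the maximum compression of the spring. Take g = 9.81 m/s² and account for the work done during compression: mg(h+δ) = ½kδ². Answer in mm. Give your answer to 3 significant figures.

k = Gd⁴/(8D³N_a) = (78.3×10³)(6.2⁴)/(8·66.0³·8) = 6.2881 N/mm
W = mg = 6.3 × 9.81 = 61.803 N
½kδ² − Wδ − Wh = 0 → δ = (W + √(W² + 2kWh))/k
δ = (61.803 + √(3819.6 + 210633))/6.2881 = (61.803 + 463.09)/6.2881 = 83.475 mm

83.5 mm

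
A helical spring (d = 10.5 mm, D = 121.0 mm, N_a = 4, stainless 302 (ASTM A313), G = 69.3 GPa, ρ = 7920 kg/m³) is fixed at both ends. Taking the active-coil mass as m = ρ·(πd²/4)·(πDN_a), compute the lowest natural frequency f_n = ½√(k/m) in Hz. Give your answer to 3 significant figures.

59.7 Hz

k = Gd⁴/(8D³N_a) = (69.3×10³)(10.5⁴)/(8·121.0³·4) = 14.859 N/mm = 14859 N/m
Wire length L = πDN_a = π·121.0·4 = 1520.5 mm
m = ρ·(πd²/4)·L = 7920 × 86.59×10⁻⁶ m² × 1.5205 m = 1.0428 kg
f_n = ½√(k/m) = 0.5·√(14859/1.0428) = 0.5·√(14249) = 59.685 Hz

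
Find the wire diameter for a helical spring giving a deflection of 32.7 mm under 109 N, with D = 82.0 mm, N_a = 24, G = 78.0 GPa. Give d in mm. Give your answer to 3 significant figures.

8.20 mm

Required rate k = F/δ = 109/32.7 = 3.3333 N/mm
d = (8D³N_a·k / G)^(1/4) = (8·82.0³·24·3.3333 / (78.0×10³))^0.25
  = (4524)^0.25 = 8.2013 mm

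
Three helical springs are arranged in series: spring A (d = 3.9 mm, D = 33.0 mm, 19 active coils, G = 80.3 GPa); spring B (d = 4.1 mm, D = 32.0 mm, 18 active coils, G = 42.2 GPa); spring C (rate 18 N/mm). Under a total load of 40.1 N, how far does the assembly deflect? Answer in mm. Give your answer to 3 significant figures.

k_A = Gd⁴/(8D³N_a) = (80.3×10³)(3.9⁴)/(8·33.0³·19) = 3.4009 N/mm
k_B = Gd⁴/(8D³N_a) = (42.2×10³)(4.1⁴)/(8·32.0³·18) = 2.5272 N/mm
Series: 1/k_eq = 1/3.4009 + 1/2.5272 + 1/18 = 0.7453; k_eq = 1.3417 N/mm
δ = F/k_eq = 40.1/1.3417 = 29.886 mm

29.9 mm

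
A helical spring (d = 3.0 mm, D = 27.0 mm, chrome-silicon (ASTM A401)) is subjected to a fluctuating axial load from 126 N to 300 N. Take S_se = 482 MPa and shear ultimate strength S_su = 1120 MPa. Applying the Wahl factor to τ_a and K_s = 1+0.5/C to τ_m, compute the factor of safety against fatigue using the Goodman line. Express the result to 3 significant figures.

0.957

C = D/d = 27.0/3.0 = 9.0000; K_W = (4C−1)/(4C−4)+0.615/C = 1.1621; K_s = 1+0.5/C = 1.0556
F_a = (F_max−F_min)/2 = 87 N; F_m = (F_max+F_min)/2 = 213 N
τ_a = K_W·8F_aD/(πd³) = 1.1621 × 221.54 = 257.45 MPa
τ_m = K_s·8F_mD/(πd³) = 1.0556 × 542.4 = 572.53 MPa
Goodman: 1/n_f = τ_a/S_se + τ_m/S_su = 257.45/482 + 572.53/1120 = 0.53413 + 0.51119 = 1.0453
n_f = 1/1.0453 = 0.9566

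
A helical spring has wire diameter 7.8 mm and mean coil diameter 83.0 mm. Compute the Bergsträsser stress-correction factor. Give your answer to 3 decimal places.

C = D/d = 83.0/7.8 = 10.6410
K_B = (4C+2)/(4C−3) = 44.564/39.564 = 1.1264

1.126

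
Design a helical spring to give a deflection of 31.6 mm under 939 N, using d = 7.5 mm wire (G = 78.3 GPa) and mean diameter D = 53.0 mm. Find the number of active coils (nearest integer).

Required rate k = F/δ = 939/31.6 = 29.715 N/mm
N_a = Gd⁴/(8D³k) = (78.3×10³ × 7.5⁴)/(8 × 53.0³ × 29.715)
    = 2.47746e+08 / 3.53913e+07 = 7 → 7 coils

7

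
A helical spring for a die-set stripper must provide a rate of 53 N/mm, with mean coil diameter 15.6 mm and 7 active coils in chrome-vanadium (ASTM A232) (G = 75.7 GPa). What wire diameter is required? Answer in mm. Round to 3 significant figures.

d = (8D³N_a·k / G)^(1/4) = (8·15.6³·7·53 / (75.7×10³))^0.25
  = (148.85)^0.25 = 3.4929 mm

3.49 mm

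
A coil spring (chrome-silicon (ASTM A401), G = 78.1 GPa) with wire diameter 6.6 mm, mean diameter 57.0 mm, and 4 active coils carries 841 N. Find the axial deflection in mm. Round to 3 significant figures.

33.6 mm

k = Gd⁴/(8D³N_a) = (78.1×10³)(6.6⁴)/(8·57.0³·4) = 25.006 N/mm
δ = F/k = 841 / 25.006 = 33.631 mm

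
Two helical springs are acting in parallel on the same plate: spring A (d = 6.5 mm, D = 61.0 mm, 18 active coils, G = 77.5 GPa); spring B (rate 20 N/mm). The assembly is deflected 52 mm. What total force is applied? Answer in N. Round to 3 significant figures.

k_A = Gd⁴/(8D³N_a) = (77.5×10³)(6.5⁴)/(8·61.0³·18) = 4.2326 N/mm
Parallel: k_eq = 4.2326 + 20 = 24.233 N/mm
F = k_eq·δ = 24.233·52 = 1260.1 N

1260 N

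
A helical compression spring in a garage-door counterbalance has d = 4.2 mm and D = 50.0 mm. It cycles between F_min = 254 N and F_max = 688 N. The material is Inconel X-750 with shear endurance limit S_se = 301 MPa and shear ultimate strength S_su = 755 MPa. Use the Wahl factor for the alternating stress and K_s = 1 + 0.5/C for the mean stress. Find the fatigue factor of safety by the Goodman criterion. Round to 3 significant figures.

0.399

C = D/d = 50.0/4.2 = 11.9048; K_W = (4C−1)/(4C−4)+0.615/C = 1.1204; K_s = 1+0.5/C = 1.0420
F_a = (F_max−F_min)/2 = 217 N; F_m = (F_max+F_min)/2 = 471 N
τ_a = K_W·8F_aD/(πd³) = 1.1204 × 372.93 = 417.84 MPa
τ_m = K_s·8F_mD/(πd³) = 1.0420 × 809.44 = 843.43 MPa
Goodman: 1/n_f = τ_a/S_se + τ_m/S_su = 417.84/301 + 843.43/755 = 1.38817 + 1.11713 = 2.5053
n_f = 1/2.5053 = 0.3992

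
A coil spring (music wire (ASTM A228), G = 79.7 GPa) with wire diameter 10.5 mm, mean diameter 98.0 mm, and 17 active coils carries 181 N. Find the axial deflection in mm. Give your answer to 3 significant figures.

23.9 mm

k = Gd⁴/(8D³N_a) = (79.7×10³)(10.5⁴)/(8·98.0³·17) = 7.5683 N/mm
δ = F/k = 181 / 7.5683 = 23.916 mm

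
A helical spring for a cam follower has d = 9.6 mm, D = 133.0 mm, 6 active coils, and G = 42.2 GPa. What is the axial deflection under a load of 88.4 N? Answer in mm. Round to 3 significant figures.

k = Gd⁴/(8D³N_a) = (42.2×10³)(9.6⁴)/(8·133.0³·6) = 3.174 N/mm
δ = F/k = 88.4 / 3.174 = 27.852 mm

27.9 mm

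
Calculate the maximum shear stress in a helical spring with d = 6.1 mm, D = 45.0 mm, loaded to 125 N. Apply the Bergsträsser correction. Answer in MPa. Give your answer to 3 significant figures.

75.0 MPa

Spring index C = D/d = 45.0/6.1 = 7.3770
K_B = (4C+2)/(4C−3) = 31.508/26.508 = 1.1886
τ₀ = 8FD/(πd³) = 8·125·45.0/(π·6.1³) = 45000/713.08 = 63.106 MPa
τ_max = K·τ₀ = 1.1886 × 63.106 = 75.01 MPa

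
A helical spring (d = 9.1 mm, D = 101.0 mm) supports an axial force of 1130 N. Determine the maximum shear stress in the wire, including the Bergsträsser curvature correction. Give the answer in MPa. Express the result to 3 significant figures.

432 MPa

Spring index C = D/d = 101.0/9.1 = 11.0989
K_B = (4C+2)/(4C−3) = 46.396/41.396 = 1.1208
τ₀ = 8FD/(πd³) = 8·1130·101.0/(π·9.1³) = 913040/2367.4 = 385.67 MPa
τ_max = K·τ₀ = 1.1208 × 385.67 = 432.25 MPa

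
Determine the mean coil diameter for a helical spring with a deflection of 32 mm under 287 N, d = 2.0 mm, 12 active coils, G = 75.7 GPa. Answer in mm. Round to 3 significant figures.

11.2 mm

Required rate k = F/δ = 287/32 = 8.9688 N/mm
D = (Gd⁴/(8N_a·k))^(1/3) = (75.7×10³·2.0⁴/(8·12·8.9688))^(1/3)
  = (1406.74)^(1/3) = 11.2048 mm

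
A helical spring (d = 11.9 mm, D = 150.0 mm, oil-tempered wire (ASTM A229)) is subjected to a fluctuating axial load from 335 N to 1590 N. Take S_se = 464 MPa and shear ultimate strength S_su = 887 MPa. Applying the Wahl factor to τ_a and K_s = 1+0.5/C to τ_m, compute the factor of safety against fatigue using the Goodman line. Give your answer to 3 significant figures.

1.67

C = D/d = 150.0/11.9 = 12.6050; K_W = (4C−1)/(4C−4)+0.615/C = 1.1134; K_s = 1+0.5/C = 1.0397
F_a = (F_max−F_min)/2 = 627.5 N; F_m = (F_max+F_min)/2 = 962.5 N
τ_a = K_W·8F_aD/(πd³) = 1.1134 × 142.23 = 158.37 MPa
τ_m = K_s·8F_mD/(πd³) = 1.0397 × 218.17 = 226.82 MPa
Goodman: 1/n_f = τ_a/S_se + τ_m/S_su = 158.37/464 + 226.82/887 = 0.34131 + 0.25572 = 0.59702
n_f = 1/0.59702 = 1.675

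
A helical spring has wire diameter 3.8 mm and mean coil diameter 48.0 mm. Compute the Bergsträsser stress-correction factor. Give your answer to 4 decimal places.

C = D/d = 48.0/3.8 = 12.6316
K_B = (4C+2)/(4C−3) = 52.526/47.526 = 1.1052

1.1052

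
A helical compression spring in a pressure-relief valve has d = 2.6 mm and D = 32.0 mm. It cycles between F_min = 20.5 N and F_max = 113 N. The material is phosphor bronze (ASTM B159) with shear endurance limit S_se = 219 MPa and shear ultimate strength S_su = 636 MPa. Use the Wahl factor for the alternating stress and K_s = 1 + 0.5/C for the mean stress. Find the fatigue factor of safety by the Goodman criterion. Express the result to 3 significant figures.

0.625

C = D/d = 32.0/2.6 = 12.3077; K_W = (4C−1)/(4C−4)+0.615/C = 1.1163; K_s = 1+0.5/C = 1.0406
F_a = (F_max−F_min)/2 = 46.25 N; F_m = (F_max+F_min)/2 = 66.75 N
τ_a = K_W·8F_aD/(πd³) = 1.1163 × 214.43 = 239.37 MPa
τ_m = K_s·8F_mD/(πd³) = 1.0406 × 309.47 = 322.04 MPa
Goodman: 1/n_f = τ_a/S_se + τ_m/S_su = 239.37/219 + 322.04/636 = 1.09299 + 0.50636 = 1.5994
n_f = 1/1.5994 = 0.6253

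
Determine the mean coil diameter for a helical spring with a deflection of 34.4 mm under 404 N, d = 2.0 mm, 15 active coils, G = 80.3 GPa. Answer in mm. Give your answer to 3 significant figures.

9.70 mm

Required rate k = F/δ = 404/34.4 = 11.744 N/mm
D = (Gd⁴/(8N_a·k))^(1/3) = (80.3×10³·2.0⁴/(8·15·11.744))^(1/3)
  = (911.657)^(1/3) = 9.6964 mm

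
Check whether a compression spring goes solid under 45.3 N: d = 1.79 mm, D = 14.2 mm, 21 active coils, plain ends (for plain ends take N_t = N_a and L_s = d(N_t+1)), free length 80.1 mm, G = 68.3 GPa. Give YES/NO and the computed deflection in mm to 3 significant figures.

k = Gd⁴/(8D³N_a) = (68.3×10³)(1.79⁴)/(8·14.2³·21) = 1.4577 N/mm
N_t = 21; L_s = 1.79·22 = 39.38 mm; δ_solid = L₀ − L_s = 80.1 − 39.38 = 40.72 mm
δ = F/k = 45.3/1.4577 = 31.077 mm
δ < δ_solid → spring does not go solid

NO, δ = 31.1 mm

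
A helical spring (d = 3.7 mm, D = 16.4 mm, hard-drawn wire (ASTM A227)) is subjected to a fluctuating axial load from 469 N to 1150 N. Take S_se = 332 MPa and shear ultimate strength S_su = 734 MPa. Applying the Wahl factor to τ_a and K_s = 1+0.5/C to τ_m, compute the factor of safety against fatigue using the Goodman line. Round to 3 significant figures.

0.463

C = D/d = 16.4/3.7 = 4.4324; K_W = (4C−1)/(4C−4)+0.615/C = 1.3573; K_s = 1+0.5/C = 1.1128
F_a = (F_max−F_min)/2 = 340.5 N; F_m = (F_max+F_min)/2 = 809.5 N
τ_a = K_W·8F_aD/(πd³) = 1.3573 × 280.73 = 381.03 MPa
τ_m = K_s·8F_mD/(πd³) = 1.1128 × 667.41 = 742.7 MPa
Goodman: 1/n_f = τ_a/S_se + τ_m/S_su = 381.03/332 + 742.7/734 = 1.14768 + 1.01186 = 2.1595
n_f = 1/2.1595 = 0.4631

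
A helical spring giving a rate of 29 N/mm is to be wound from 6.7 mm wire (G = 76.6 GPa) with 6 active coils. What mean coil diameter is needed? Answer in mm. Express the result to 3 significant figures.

D = (Gd⁴/(8N_a·k))^(1/3) = (76.6×10³·6.7⁴/(8·6·29))^(1/3)
  = (110889)^(1/3) = 48.0429 mm

48.0 mm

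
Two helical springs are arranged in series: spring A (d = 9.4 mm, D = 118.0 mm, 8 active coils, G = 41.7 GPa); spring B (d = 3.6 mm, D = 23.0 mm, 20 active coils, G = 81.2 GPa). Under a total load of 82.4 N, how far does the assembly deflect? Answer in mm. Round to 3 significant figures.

38.4 mm

k_A = Gd⁴/(8D³N_a) = (41.7×10³)(9.4⁴)/(8·118.0³·8) = 3.0961 N/mm
k_B = Gd⁴/(8D³N_a) = (81.2×10³)(3.6⁴)/(8·23.0³·20) = 7.0059 N/mm
Series: 1/k_eq = 1/3.0961 + 1/7.0059 = 0.46572; k_eq = 2.1472 N/mm
δ = F/k_eq = 82.4/2.1472 = 38.375 mm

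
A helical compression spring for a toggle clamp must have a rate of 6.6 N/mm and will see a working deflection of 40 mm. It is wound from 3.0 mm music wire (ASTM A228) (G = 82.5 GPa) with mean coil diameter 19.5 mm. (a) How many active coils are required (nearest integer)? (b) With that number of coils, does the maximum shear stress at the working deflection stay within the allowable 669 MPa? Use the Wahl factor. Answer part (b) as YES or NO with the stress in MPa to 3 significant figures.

(a) 17 coils; (b) YES, τ_max = 600 MPa

N_a = Gd⁴/(8D³k) = (82.5×10³)(3.0⁴)/(8·19.5³·6.6) = 17.07 → N_a = 17
Actual rate k = Gd⁴/(8D³·17) = 6.6267 N/mm
Working load F = kδ = 6.6267·40 = 265.07 N
C = 19.5/3.0 = 6.5000; K_W = (4C−1)/(4C−4)+0.615/C = 1.2310
τ_max = K_W·8FD/(πd³) = 1.2310·487.49 = 600.09 MPa
τ_max ≤ 669 MPa → acceptable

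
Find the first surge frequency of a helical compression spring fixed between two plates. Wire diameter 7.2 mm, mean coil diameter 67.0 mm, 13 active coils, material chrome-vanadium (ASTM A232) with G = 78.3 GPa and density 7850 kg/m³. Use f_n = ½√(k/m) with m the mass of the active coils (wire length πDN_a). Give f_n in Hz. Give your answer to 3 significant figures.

k = Gd⁴/(8D³N_a) = (78.3×10³)(7.2⁴)/(8·67.0³·13) = 6.7272 N/mm = 6727.2 N/m
Wire length L = πDN_a = π·67.0·13 = 2736.3 mm
m = ρ·(πd²/4)·L = 7850 × 40.715×10⁻⁶ m² × 2.7363 m = 0.87457 kg
f_n = ½√(k/m) = 0.5·√(6727.2/0.87457) = 0.5·√(7692) = 43.852 Hz

43.9 Hz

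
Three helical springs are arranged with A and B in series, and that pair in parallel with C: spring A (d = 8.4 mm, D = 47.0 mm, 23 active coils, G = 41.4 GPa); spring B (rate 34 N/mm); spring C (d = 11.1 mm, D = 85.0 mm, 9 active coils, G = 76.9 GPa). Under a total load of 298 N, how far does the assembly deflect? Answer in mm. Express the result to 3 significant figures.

k_A = Gd⁴/(8D³N_a) = (41.4×10³)(8.4⁴)/(8·47.0³·23) = 10.79 N/mm
k_C = Gd⁴/(8D³N_a) = (76.9×10³)(11.1⁴)/(8·85.0³·9) = 26.402 N/mm
Springs A,B series: k_AB = 1/(1/10.79+1/34) = 8.1904 N/mm; parallel with C: k_eq = 8.1904+26.402 = 34.592 N/mm
δ = F/k_eq = 298/34.592 = 8.6147 mm

8.61 mm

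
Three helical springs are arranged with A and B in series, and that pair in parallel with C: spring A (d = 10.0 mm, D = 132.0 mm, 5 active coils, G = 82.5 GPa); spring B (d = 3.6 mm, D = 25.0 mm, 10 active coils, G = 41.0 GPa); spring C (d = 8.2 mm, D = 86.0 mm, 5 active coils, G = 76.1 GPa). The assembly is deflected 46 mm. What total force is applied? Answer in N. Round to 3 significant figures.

779 N

k_A = Gd⁴/(8D³N_a) = (82.5×10³)(10.0⁴)/(8·132.0³·5) = 8.9675 N/mm
k_B = Gd⁴/(8D³N_a) = (41.0×10³)(3.6⁴)/(8·25.0³·10) = 5.5091 N/mm
k_C = Gd⁴/(8D³N_a) = (76.1×10³)(8.2⁴)/(8·86.0³·5) = 13.523 N/mm
Springs A,B series: k_AB = 1/(1/8.9675+1/5.5091) = 3.4126 N/mm; parallel with C: k_eq = 3.4126+13.523 = 16.936 N/mm
F = k_eq·δ = 16.936·46 = 779.06 N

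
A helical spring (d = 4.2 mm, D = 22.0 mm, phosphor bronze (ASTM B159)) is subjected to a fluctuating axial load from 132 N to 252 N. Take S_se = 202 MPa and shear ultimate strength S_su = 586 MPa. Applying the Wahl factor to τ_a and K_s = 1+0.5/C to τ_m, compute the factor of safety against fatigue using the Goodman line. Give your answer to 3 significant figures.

C = D/d = 22.0/4.2 = 5.2381; K_W = (4C−1)/(4C−4)+0.615/C = 1.2944; K_s = 1+0.5/C = 1.0955
F_a = (F_max−F_min)/2 = 60 N; F_m = (F_max+F_min)/2 = 192 N
τ_a = K_W·8F_aD/(πd³) = 1.2944 × 45.37 = 58.725 MPa
τ_m = K_s·8F_mD/(πd³) = 1.0955 × 145.18 = 159.04 MPa
Goodman: 1/n_f = τ_a/S_se + τ_m/S_su = 58.725/202 + 159.04/586 = 0.29072 + 0.27140 = 0.56212
n_f = 1/0.56212 = 1.779

1.78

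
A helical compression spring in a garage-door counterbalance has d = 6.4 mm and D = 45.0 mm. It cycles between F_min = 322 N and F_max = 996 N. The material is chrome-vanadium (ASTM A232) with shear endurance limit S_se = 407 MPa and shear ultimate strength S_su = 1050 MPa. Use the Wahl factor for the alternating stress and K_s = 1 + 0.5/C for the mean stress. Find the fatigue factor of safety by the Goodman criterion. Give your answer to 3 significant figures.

1.37

C = D/d = 45.0/6.4 = 7.0312; K_W = (4C−1)/(4C−4)+0.615/C = 1.2118; K_s = 1+0.5/C = 1.0711
F_a = (F_max−F_min)/2 = 337 N; F_m = (F_max+F_min)/2 = 659 N
τ_a = K_W·8F_aD/(πd³) = 1.2118 × 147.31 = 178.52 MPa
τ_m = K_s·8F_mD/(πd³) = 1.0711 × 288.07 = 308.56 MPa
Goodman: 1/n_f = τ_a/S_se + τ_m/S_su = 178.52/407 + 308.56/1050 = 0.43862 + 0.29386 = 0.73248
n_f = 1/0.73248 = 1.365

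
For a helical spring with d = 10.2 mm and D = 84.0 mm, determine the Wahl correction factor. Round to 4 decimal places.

C = D/d = 84.0/10.2 = 8.2353
K_W = (4C−1)/(4C−4) + 0.615/C = 31.941/28.941 + 0.0747 = 1.1783

1.1783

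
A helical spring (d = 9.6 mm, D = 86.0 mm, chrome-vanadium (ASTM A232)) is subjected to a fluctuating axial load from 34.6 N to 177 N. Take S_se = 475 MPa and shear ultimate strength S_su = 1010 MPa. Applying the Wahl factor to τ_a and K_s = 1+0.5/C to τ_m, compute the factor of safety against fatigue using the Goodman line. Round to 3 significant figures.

14.2

C = D/d = 86.0/9.6 = 8.9583; K_W = (4C−1)/(4C−4)+0.615/C = 1.1629; K_s = 1+0.5/C = 1.0558
F_a = (F_max−F_min)/2 = 71.2 N; F_m = (F_max+F_min)/2 = 105.8 N
τ_a = K_W·8F_aD/(πd³) = 1.1629 × 17.624 = 20.495 MPa
τ_m = K_s·8F_mD/(πd³) = 1.0558 × 26.188 = 27.65 MPa
Goodman: 1/n_f = τ_a/S_se + τ_m/S_su = 20.495/475 + 27.65/1010 = 0.04315 + 0.02738 = 0.070523
n_f = 1/0.070523 = 14.18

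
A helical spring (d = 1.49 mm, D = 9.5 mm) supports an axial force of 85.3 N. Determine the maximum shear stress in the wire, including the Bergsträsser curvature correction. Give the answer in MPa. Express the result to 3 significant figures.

Spring index C = D/d = 9.5/1.49 = 6.3758
K_B = (4C+2)/(4C−3) = 27.503/22.503 = 1.2222
τ₀ = 8FD/(πd³) = 8·85.3·9.5/(π·1.49³) = 6482.8/10.392 = 623.81 MPa
τ_max = K·τ₀ = 1.2222 × 623.81 = 762.42 MPa

762 MPa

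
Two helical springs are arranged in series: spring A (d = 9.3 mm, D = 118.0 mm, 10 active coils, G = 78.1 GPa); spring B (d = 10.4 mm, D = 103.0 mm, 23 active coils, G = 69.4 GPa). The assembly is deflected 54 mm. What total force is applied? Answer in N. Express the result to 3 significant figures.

k_A = Gd⁴/(8D³N_a) = (78.1×10³)(9.3⁴)/(8·118.0³·10) = 4.4447 N/mm
k_B = Gd⁴/(8D³N_a) = (69.4×10³)(10.4⁴)/(8·103.0³·23) = 4.038 N/mm
Series: 1/k_eq = 1/4.4447 + 1/4.038 = 0.47263; k_eq = 2.1158 N/mm
F = k_eq·δ = 2.1158·54 = 114.25 N

114 N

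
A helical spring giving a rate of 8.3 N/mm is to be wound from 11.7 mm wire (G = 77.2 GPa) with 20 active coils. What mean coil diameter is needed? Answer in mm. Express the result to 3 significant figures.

103 mm

D = (Gd⁴/(8N_a·k))^(1/3) = (77.2×10³·11.7⁴/(8·20·8.3))^(1/3)
  = (1.08934e+06)^(1/3) = 102.8934 mm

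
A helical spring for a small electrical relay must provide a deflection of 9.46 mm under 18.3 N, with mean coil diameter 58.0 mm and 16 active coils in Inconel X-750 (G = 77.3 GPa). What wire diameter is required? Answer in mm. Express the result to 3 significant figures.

5.00 mm

Required rate k = F/δ = 18.3/9.46 = 1.9345 N/mm
d = (8D³N_a·k / G)^(1/4) = (8·58.0³·16·1.9345 / (77.3×10³))^0.25
  = (624.99)^0.25 = 5.0000 mm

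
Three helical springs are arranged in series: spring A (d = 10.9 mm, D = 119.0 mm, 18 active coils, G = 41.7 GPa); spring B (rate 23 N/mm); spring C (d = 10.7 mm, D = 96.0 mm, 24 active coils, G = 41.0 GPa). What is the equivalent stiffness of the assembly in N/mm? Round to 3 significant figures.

k_A = Gd⁴/(8D³N_a) = (41.7×10³)(10.9⁴)/(8·119.0³·18) = 2.4257 N/mm
k_C = Gd⁴/(8D³N_a) = (41.0×10³)(10.7⁴)/(8·96.0³·24) = 3.1638 N/mm
Series: 1/k_eq = 1/2.4257 + 1/23 + 1/3.1638 = 0.77181; k_eq = 1.2957 N/mm

1.30 N/mm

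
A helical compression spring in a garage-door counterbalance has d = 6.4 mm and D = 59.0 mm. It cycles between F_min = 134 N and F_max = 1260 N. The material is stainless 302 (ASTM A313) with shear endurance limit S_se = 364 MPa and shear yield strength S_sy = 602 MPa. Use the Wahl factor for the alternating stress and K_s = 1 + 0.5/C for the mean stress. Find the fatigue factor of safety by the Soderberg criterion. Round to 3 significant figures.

C = D/d = 59.0/6.4 = 9.2188; K_W = (4C−1)/(4C−4)+0.615/C = 1.1580; K_s = 1+0.5/C = 1.0542
F_a = (F_max−F_min)/2 = 563 N; F_m = (F_max+F_min)/2 = 697 N
τ_a = K_W·8F_aD/(πd³) = 1.1580 × 322.67 = 373.64 MPa
τ_m = K_s·8F_mD/(πd³) = 1.0542 × 399.47 = 421.14 MPa
Soderberg: 1/n_f = τ_a/S_se + τ_m/S_sy = 373.64/364 + 421.14/602 = 1.02649 + 0.69956 = 1.7261
n_f = 1/1.7261 = 0.5794

0.579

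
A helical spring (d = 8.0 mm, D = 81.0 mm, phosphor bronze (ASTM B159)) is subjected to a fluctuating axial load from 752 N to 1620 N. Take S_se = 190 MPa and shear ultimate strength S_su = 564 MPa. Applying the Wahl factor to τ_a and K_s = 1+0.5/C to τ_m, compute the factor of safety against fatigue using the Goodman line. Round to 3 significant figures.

C = D/d = 81.0/8.0 = 10.1250; K_W = (4C−1)/(4C−4)+0.615/C = 1.1429; K_s = 1+0.5/C = 1.0494
F_a = (F_max−F_min)/2 = 434 N; F_m = (F_max+F_min)/2 = 1186 N
τ_a = K_W·8F_aD/(πd³) = 1.1429 × 174.84 = 199.83 MPa
τ_m = K_s·8F_mD/(πd³) = 1.0494 × 477.79 = 501.39 MPa
Goodman: 1/n_f = τ_a/S_se + τ_m/S_su = 199.83/190 + 501.39/564 = 1.05175 + 0.88899 = 1.9407
n_f = 1/1.9407 = 0.5153

0.515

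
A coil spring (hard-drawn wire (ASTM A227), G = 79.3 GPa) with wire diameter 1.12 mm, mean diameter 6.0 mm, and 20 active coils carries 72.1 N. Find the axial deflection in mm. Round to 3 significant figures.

20.0 mm

k = Gd⁴/(8D³N_a) = (79.3×10³)(1.12⁴)/(8·6.0³·20) = 3.6105 N/mm
δ = F/k = 72.1 / 3.6105 = 19.969 mm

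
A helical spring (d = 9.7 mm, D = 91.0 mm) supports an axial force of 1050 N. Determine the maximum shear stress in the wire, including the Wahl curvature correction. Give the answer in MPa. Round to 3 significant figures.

Spring index C = D/d = 91.0/9.7 = 9.3814
K_W = (4C−1)/(4C−4) + 0.615/C = 36.526/33.526 + 0.0656 = 1.1550
τ₀ = 8FD/(πd³) = 8·1050·91.0/(π·9.7³) = 764400/2867.2 = 266.6 MPa
τ_max = K·τ₀ = 1.1550 × 266.6 = 307.93 MPa

308 MPa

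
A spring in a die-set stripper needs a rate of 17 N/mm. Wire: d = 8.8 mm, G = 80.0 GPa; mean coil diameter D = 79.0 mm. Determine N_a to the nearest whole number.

N_a = Gd⁴/(8D³k) = (80.0×10³ × 8.8⁴)/(8 × 79.0³ × 17)
    = 4.79756e+08 / 6.70533e+07 = 7.155 → 7 coils

7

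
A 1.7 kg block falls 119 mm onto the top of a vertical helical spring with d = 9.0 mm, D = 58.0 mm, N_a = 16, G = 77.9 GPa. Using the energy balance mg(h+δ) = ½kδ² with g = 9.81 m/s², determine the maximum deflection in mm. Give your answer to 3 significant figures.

k = Gd⁴/(8D³N_a) = (77.9×10³)(9.0⁴)/(8·58.0³·16) = 20.465 N/mm
W = mg = 1.7 × 9.81 = 16.677 N
½kδ² − Wδ − Wh = 0 → δ = (W + √(W² + 2kWh))/k
δ = (16.677 + √(278.12 + 81228.5))/20.465 = (16.677 + 285.49)/20.465 = 14.765 mm

14.8 mm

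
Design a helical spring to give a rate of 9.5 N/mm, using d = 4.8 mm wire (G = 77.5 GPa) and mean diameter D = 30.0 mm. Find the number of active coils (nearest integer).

20

N_a = Gd⁴/(8D³k) = (77.5×10³ × 4.8⁴)/(8 × 30.0³ × 9.5)
    = 4.11402e+07 / 2.052e+06 = 20.05 → 20 coils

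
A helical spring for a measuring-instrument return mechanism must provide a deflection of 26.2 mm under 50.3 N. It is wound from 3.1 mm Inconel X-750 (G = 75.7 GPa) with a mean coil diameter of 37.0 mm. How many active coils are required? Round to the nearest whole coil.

9

Required rate k = F/δ = 50.3/26.2 = 1.9198 N/mm
N_a = Gd⁴/(8D³k) = (75.7×10³ × 3.1⁴)/(8 × 37.0³ × 1.9198)
    = 6.99105e+06 / 777968 = 8.986 → 9 coils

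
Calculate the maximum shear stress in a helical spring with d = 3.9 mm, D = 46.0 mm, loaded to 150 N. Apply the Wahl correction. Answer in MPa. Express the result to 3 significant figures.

332 MPa

Spring index C = D/d = 46.0/3.9 = 11.7949
K_W = (4C−1)/(4C−4) + 0.615/C = 46.179/43.179 + 0.0521 = 1.1216
τ₀ = 8FD/(πd³) = 8·150·46.0/(π·3.9³) = 55200/186.36 = 296.21 MPa
τ_max = K·τ₀ = 1.1216 × 296.21 = 332.23 MPa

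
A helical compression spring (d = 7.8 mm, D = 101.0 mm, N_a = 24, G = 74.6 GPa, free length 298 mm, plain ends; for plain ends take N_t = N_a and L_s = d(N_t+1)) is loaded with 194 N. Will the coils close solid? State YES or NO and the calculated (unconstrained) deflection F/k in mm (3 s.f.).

YES, δ = 139 mm

k = Gd⁴/(8D³N_a) = (74.6×10³)(7.8⁴)/(8·101.0³·24) = 1.3959 N/mm
N_t = 24; L_s = 7.8·25 = 195 mm; δ_solid = L₀ − L_s = 298 − 195 = 103 mm
δ = F/k = 194/1.3959 = 138.98 mm
δ ≥ δ_solid → spring goes solid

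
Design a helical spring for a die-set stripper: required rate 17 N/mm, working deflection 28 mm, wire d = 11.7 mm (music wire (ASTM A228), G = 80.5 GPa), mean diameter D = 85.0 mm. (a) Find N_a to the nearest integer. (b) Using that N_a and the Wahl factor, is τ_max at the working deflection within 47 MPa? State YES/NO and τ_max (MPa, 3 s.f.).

(a) 18 coils; (b) NO, τ_max = 77.7 MPa

N_a = Gd⁴/(8D³k) = (80.5×10³)(11.7⁴)/(8·85.0³·17) = 18.06 → N_a = 18
Actual rate k = Gd⁴/(8D³·18) = 17.058 N/mm
Working load F = kδ = 17.058·28 = 477.62 N
C = 85.0/11.7 = 7.2650; K_W = (4C−1)/(4C−4)+0.615/C = 1.2044
τ_max = K_W·8FD/(πd³) = 1.2044·64.548 = 77.739 MPa
τ_max > 47 MPa → exceeds allowable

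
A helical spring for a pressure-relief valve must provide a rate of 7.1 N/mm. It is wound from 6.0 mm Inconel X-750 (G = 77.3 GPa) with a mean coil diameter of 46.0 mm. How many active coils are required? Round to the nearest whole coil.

18

N_a = Gd⁴/(8D³k) = (77.3×10³ × 6.0⁴)/(8 × 46.0³ × 7.1)
    = 1.00181e+08 / 5.52868e+06 = 18.12 → 18 coils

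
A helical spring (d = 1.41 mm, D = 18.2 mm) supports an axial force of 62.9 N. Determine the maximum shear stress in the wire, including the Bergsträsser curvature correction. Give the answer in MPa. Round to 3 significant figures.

1150 MPa

Spring index C = D/d = 18.2/1.41 = 12.9078
K_B = (4C+2)/(4C−3) = 53.631/48.631 = 1.1028
τ₀ = 8FD/(πd³) = 8·62.9·18.2/(π·1.41³) = 9158.24/8.8066 = 1039.9 MPa
τ_max = K·τ₀ = 1.1028 × 1039.9 = 1146.9 MPa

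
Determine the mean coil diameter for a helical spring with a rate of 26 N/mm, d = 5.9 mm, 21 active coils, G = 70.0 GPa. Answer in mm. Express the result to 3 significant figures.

26.9 mm

D = (Gd⁴/(8N_a·k))^(1/3) = (70.0×10³·5.9⁴/(8·21·26))^(1/3)
  = (19418.8)^(1/3) = 26.8787 mm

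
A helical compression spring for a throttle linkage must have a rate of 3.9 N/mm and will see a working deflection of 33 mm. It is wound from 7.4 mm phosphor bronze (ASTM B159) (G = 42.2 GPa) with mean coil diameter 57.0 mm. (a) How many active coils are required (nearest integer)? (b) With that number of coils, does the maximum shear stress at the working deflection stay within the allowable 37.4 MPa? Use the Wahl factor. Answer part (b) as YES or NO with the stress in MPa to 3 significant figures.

(a) 22 coils; (b) NO, τ_max = 54.7 MPa

N_a = Gd⁴/(8D³k) = (42.2×10³)(7.4⁴)/(8·57.0³·3.9) = 21.9 → N_a = 22
Actual rate k = Gd⁴/(8D³·22) = 3.8824 N/mm
Working load F = kδ = 3.8824·33 = 128.12 N
C = 57.0/7.4 = 7.7027; K_W = (4C−1)/(4C−4)+0.615/C = 1.1917
τ_max = K_W·8FD/(πd³) = 1.1917·45.892 = 54.691 MPa
τ_max > 37.4 MPa → exceeds allowable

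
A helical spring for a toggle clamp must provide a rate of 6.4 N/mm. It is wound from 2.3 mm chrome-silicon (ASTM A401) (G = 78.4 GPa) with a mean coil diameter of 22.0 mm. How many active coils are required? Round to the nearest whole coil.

4

N_a = Gd⁴/(8D³k) = (78.4×10³ × 2.3⁴)/(8 × 22.0³ × 6.4)
    = 2.19395e+06 / 545178 = 4.024 → 4 coils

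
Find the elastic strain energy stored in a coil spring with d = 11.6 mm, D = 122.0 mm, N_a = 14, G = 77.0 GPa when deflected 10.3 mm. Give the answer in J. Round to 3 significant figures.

k = Gd⁴/(8D³N_a) = (77.0×10³)(11.6⁴)/(8·122.0³·14) = 6.8553 N/mm
U = ½kδ² = 0.5 × 6.8553 × 10.3² = 363.64 N·mm = 0.36364 J

0.364 J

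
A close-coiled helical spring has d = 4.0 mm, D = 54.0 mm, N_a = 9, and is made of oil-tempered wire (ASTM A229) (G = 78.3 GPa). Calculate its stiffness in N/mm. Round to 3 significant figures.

k = Gd⁴/(8D³N_a) = (78.3×10³ × 4.0⁴) / (8 × 54.0³ × 9)
  = 2.00448e+07 / 1.13374e+07 = 1.768 N/mm

1.77 N/mm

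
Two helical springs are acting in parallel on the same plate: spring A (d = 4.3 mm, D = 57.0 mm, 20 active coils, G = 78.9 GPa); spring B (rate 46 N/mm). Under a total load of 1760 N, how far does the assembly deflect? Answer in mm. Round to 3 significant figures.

k_A = Gd⁴/(8D³N_a) = (78.9×10³)(4.3⁴)/(8·57.0³·20) = 0.91035 N/mm
Parallel: k_eq = 0.91035 + 46 = 46.91 N/mm
δ = F/k_eq = 1760/46.91 = 37.518 mm

37.5 mm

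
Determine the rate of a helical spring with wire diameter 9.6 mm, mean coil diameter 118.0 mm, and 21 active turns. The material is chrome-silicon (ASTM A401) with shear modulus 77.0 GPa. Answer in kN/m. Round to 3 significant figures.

2.37 kN/m

k = Gd⁴/(8D³N_a) = (77.0×10³ × 9.6⁴) / (8 × 118.0³ × 21)
  = 6.53997e+08 / 2.76029e+08 = 2.3693 N/mm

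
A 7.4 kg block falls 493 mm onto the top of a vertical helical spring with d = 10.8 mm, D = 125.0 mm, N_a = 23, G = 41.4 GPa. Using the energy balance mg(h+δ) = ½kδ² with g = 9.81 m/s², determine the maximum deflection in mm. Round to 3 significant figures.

265 mm

k = Gd⁴/(8D³N_a) = (41.4×10³)(10.8⁴)/(8·125.0³·23) = 1.5673 N/mm
W = mg = 7.4 × 9.81 = 72.594 N
½kδ² − Wδ − Wh = 0 → δ = (W + √(W² + 2kWh))/k
δ = (72.594 + √(5269.9 + 112183))/1.5673 = (72.594 + 342.71)/1.5673 = 264.99 mm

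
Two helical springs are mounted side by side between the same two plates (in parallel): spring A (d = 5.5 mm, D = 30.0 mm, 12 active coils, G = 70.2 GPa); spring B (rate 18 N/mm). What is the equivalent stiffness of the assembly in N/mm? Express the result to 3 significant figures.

42.8 N/mm

k_A = Gd⁴/(8D³N_a) = (70.2×10³)(5.5⁴)/(8·30.0³·12) = 24.783 N/mm
Parallel: k_eq = 24.783 + 18 = 42.783 N/mm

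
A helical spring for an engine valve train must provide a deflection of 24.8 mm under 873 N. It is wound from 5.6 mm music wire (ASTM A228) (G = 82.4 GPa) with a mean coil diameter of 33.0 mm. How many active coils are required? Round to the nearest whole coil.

8

Required rate k = F/δ = 873/24.8 = 35.202 N/mm
N_a = Gd⁴/(8D³k) = (82.4×10³ × 5.6⁴)/(8 × 33.0³ × 35.202)
    = 8.10362e+07 / 1.01203e+07 = 8.007 → 8 coils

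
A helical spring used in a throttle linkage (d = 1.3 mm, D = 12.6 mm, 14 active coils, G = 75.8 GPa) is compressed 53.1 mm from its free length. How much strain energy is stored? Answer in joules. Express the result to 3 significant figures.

1.36 J

k = Gd⁴/(8D³N_a) = (75.8×10³)(1.3⁴)/(8·12.6³·14) = 0.9663 N/mm
U = ½kδ² = 0.5 × 0.9663 × 53.1² = 1362.3 N·mm = 1.3623 J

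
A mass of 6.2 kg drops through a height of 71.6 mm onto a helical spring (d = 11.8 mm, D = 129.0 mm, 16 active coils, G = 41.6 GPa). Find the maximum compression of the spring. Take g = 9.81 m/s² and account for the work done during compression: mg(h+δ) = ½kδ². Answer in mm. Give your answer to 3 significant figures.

k = Gd⁴/(8D³N_a) = (41.6×10³)(11.8⁴)/(8·129.0³·16) = 2.9352 N/mm
W = mg = 6.2 × 9.81 = 60.822 N
½kδ² − Wδ − Wh = 0 → δ = (W + √(W² + 2kWh))/k
δ = (60.822 + √(3699.3 + 25565))/2.9352 = (60.822 + 171.07)/2.9352 = 79.002 mm

79.0 mm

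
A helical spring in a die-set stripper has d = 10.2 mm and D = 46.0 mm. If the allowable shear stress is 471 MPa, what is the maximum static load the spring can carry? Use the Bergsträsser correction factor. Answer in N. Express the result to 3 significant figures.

3200 N

C = D/d = 46.0/10.2 = 4.5098
K_B = (4C+2)/(4C−3) = 20.039/15.039 = 1.3325
τ_max = K·8FD/(πd³) → F_max = τ_allow·πd³/(8DK)
F_max = 471·π·10.2³/(8·46.0·1.3325) = 1.5703e+06/490.35 = 3202.3 N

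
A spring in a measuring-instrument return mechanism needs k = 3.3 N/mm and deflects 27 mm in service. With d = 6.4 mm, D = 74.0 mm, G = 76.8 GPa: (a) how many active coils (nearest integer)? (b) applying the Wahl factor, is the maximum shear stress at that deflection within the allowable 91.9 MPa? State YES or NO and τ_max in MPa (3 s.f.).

N_a = Gd⁴/(8D³k) = (76.8×10³)(6.4⁴)/(8·74.0³·3.3) = 12.04 → N_a = 12
Actual rate k = Gd⁴/(8D³·12) = 3.3122 N/mm
Working load F = kδ = 3.3122·27 = 89.429 N
C = 74.0/6.4 = 11.5625; K_W = (4C−1)/(4C−4)+0.615/C = 1.1242
τ_max = K_W·8FD/(πd³) = 1.1242·64.285 = 72.269 MPa
τ_max ≤ 91.9 MPa → acceptable

(a) 12 coils; (b) YES, τ_max = 72.3 MPa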